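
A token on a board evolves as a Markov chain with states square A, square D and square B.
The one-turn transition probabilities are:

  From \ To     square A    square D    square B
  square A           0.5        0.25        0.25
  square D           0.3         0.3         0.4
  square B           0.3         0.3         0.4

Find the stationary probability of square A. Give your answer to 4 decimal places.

Let the stationary distribution be π with π = πP and π_1 + π_2 + π_3 = 1.
π_1 = 0.5·π_1 + 0.3·π_2 + 0.3·π_3
π_2 = 0.25·π_1 + 0.3·π_2 + 0.3·π_3
Solving with the normalization constraint gives π = (0.3750, 0.2813, 0.3438).
So the stationary probability of square A is 0.3750.

0.3750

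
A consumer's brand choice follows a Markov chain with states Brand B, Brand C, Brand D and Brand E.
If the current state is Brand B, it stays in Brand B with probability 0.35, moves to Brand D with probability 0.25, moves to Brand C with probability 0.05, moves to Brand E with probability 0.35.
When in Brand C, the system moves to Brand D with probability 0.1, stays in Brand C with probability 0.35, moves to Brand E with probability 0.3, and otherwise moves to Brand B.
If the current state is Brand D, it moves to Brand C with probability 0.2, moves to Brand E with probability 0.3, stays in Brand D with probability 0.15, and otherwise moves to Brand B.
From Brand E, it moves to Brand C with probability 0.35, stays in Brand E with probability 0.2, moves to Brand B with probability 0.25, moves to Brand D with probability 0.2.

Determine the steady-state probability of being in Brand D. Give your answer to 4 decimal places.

0.1825

Let the stationary distribution be π with π = πP and π_1 + π_2 + π_3 + π_4 = 1.
π_1 = 0.35·π_1 + 0.25·π_2 + 0.35·π_3 + 0.25·π_4
π_2 = 0.05·π_1 + 0.35·π_2 + 0.2·π_3 + 0.35·π_4
π_3 = 0.25·π_1 + 0.1·π_2 + 0.15·π_3 + 0.2·π_4
Solving with the normalization constraint gives π = (0.2981, 0.2332, 0.1825, 0.2863).
So the stationary probability of Brand D is 0.1825.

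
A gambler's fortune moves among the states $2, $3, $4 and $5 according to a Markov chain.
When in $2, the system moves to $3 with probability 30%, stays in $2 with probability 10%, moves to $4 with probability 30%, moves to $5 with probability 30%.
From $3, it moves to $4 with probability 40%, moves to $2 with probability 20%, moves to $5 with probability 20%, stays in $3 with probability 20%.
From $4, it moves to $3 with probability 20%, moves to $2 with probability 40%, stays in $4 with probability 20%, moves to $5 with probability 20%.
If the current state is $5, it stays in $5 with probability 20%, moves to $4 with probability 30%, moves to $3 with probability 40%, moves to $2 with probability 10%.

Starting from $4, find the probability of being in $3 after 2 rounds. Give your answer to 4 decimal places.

0.2800

Propagate the distribution vector 2 rounds from $4.
After 0 rounds: (0.0000, 0.0000, 1.0000, 0.0000)
After 1 round: (0.4000, 0.2000, 0.2000, 0.2000)
After 2 rounds: (0.1800, 0.2800, 0.3000, 0.2400)
P(in $3 after 2 rounds) = 0.2800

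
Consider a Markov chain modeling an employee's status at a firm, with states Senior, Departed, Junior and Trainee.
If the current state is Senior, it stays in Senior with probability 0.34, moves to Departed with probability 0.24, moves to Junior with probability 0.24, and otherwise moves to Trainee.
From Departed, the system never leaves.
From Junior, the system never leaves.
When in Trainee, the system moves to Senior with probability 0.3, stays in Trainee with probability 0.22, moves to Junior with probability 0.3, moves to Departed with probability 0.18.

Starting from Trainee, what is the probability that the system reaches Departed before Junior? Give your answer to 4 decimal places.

Let h(s) be the probability of absorption at Departed starting from transient state s. Then h(Departed) = 1 and h(Junior) = 0. By first-step analysis:
h(Senior) = 0.34·h(Senior) + 0.24·1 + 0.24·0 + 0.18·h(Trainee)
h(Trainee) = 0.3·h(Senior) + 0.18·1 + 0.3·0 + 0.22·h(Trainee)
Solving: h(Senior) = 0.4766, h(Trainee) = 0.4141.
Starting from Trainee, the probability is 0.4141.

0.4141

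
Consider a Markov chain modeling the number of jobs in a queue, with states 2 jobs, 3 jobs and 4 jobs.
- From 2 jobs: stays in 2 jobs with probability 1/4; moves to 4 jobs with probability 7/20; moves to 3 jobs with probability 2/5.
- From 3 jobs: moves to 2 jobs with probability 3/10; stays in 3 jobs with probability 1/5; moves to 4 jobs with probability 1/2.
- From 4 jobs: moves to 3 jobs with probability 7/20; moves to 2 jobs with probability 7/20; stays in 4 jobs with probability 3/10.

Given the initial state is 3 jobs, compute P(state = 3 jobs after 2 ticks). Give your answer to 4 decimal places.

Sum over the intermediate state after 1 tick:
P = P(3 jobs→2 jobs)·P(2 jobs→3 jobs) + P(3 jobs→3 jobs)·P(3 jobs→3 jobs) + P(3 jobs→4 jobs)·P(4 jobs→3 jobs)
  = 0.3×0.4 + 0.2×0.2 + 0.5×0.35
  = 0.1200 + 0.0400 + 0.1750 = 0.3350

0.3350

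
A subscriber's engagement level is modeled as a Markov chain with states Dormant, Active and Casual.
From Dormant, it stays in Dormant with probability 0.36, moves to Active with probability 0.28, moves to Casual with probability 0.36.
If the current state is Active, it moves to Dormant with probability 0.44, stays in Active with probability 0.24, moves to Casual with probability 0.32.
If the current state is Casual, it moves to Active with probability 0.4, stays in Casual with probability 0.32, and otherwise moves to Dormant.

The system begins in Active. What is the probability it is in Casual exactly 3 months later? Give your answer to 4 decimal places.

0.3341

Propagate the distribution vector 3 months from Active.
After 0 months: (0.0000, 1.0000, 0.0000)
After 1 month: (0.4400, 0.2400, 0.3200)
After 2 months: (0.3536, 0.3088, 0.3376)
After 3 months: (0.3577, 0.3082, 0.3341)
P(in Casual after 3 months) = 0.3341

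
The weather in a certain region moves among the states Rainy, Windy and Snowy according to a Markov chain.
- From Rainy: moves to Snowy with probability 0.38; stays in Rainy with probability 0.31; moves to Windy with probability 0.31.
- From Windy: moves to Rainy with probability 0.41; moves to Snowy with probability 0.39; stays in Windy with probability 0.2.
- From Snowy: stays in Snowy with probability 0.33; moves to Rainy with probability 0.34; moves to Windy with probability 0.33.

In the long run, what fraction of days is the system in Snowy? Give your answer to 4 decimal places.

Let the stationary distribution be π with π = πP and π_1 + π_2 + π_3 = 1.
π_1 = 0.31·π_1 + 0.41·π_2 + 0.34·π_3
π_2 = 0.31·π_1 + 0.2·π_2 + 0.33·π_3
Solving with the normalization constraint gives π = (0.3495, 0.2858, 0.3646).
So the stationary probability of Snowy is 0.3646.

0.3646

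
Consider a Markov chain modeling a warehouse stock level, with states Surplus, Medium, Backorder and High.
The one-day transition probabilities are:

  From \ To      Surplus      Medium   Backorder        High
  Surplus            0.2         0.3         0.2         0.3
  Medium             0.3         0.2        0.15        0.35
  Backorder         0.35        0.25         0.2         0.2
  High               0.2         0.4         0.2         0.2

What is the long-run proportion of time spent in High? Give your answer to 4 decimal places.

0.2690

Let the stationary distribution be π with π = πP and π_1 + π_2 + π_3 + π_4 = 1.
π_1 = 0.2·π_1 + 0.3·π_2 + 0.35·π_3 + 0.2·π_4
π_2 = 0.3·π_1 + 0.2·π_2 + 0.25·π_3 + 0.4·π_4
π_3 = 0.2·π_1 + 0.15·π_2 + 0.2·π_3 + 0.2·π_4
Solving with the normalization constraint gives π = (0.2567, 0.2887, 0.1856, 0.2690).
So the stationary probability of High is 0.2690.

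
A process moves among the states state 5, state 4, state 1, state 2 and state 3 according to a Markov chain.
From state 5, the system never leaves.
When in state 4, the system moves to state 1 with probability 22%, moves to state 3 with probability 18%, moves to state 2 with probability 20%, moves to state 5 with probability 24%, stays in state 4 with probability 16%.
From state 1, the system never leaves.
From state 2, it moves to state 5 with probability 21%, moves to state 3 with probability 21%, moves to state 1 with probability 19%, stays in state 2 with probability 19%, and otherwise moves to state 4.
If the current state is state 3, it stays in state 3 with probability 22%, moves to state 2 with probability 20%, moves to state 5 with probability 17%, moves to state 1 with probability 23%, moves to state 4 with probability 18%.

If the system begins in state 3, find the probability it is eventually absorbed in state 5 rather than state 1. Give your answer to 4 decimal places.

Let h(s) be the probability of absorption at state 5 starting from transient state s. Then h(state 5) = 1 and h(state 1) = 0. By first-step analysis:
h(state 4) = 0.24·1 + 0.16·h(state 4) + 0.22·0 + 0.2·h(state 2) + 0.18·h(state 3)
h(state 2) = 0.21·1 + 0.2·h(state 4) + 0.19·0 + 0.19·h(state 2) + 0.21·h(state 3)
h(state 3) = 0.17·1 + 0.18·h(state 4) + 0.23·0 + 0.2·h(state 2) + 0.22·h(state 3)
Solving: h(state 4) = 0.5052, h(state 2) = 0.5042, h(state 3) = 0.4638.
Starting from state 3, the probability is 0.4638.

0.4638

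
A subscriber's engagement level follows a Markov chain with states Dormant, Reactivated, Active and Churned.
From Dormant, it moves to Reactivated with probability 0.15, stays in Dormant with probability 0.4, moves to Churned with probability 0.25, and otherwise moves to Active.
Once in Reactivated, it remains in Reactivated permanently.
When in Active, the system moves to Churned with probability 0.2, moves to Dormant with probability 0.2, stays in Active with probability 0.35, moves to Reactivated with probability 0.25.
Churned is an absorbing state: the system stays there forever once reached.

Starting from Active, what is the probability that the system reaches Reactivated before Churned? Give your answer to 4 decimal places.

0.5143

Let h(s) be the probability of absorption at Reactivated starting from transient state s. Then h(Reactivated) = 1 and h(Churned) = 0. By first-step analysis:
h(Dormant) = 0.4·h(Dormant) + 0.15·1 + 0.2·h(Active) + 0.25·0
h(Active) = 0.2·h(Dormant) + 0.25·1 + 0.35·h(Active) + 0.2·0
Solving: h(Dormant) = 0.4214, h(Active) = 0.5143.
Starting from Active, the probability is 0.5143.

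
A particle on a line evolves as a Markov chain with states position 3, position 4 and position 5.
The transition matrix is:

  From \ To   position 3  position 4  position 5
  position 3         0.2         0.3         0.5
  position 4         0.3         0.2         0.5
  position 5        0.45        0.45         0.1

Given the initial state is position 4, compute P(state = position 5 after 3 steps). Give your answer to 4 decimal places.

Propagate the distribution vector 3 steps from position 4.
After 0 steps: (0.0000, 1.0000, 0.0000)
After 1 step: (0.3000, 0.2000, 0.5000)
After 2 steps: (0.3450, 0.3550, 0.3000)
After 3 steps: (0.3105, 0.3095, 0.3800)
P(in position 5 after 3 steps) = 0.3800

0.3800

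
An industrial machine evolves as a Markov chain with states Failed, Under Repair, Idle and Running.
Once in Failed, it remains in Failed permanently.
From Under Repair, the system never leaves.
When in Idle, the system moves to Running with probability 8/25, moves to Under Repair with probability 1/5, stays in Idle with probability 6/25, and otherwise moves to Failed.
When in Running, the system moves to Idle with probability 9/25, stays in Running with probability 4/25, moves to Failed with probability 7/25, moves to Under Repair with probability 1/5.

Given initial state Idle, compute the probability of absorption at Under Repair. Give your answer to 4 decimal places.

0.4434

Let h(s) be the probability of absorption at Under Repair starting from transient state s. Then h(Under Repair) = 1 and h(Failed) = 0. By first-step analysis:
h(Idle) = 0.24·0 + 0.2·1 + 0.24·h(Idle) + 0.32·h(Running)
h(Running) = 0.28·0 + 0.2·1 + 0.36·h(Idle) + 0.16·h(Running)
Solving: h(Idle) = 0.4434, h(Running) = 0.4281.
Starting from Idle, the probability is 0.4434.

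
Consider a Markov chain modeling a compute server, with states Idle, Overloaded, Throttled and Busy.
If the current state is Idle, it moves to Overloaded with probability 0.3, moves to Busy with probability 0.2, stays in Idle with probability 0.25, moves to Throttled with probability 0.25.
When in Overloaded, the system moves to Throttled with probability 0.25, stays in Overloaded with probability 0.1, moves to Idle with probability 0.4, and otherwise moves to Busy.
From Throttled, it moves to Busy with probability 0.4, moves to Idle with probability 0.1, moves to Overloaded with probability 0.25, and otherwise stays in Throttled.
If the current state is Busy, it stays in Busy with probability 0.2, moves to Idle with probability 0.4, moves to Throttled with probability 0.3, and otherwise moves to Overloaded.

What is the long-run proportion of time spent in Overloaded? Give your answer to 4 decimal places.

Let the stationary distribution be π with π = πP and π_1 + π_2 + π_3 + π_4 = 1.
π_1 = 0.25·π_1 + 0.4·π_2 + 0.1·π_3 + 0.4·π_4
π_2 = 0.3·π_1 + 0.1·π_2 + 0.25·π_3 + 0.1·π_4
π_3 = 0.25·π_1 + 0.25·π_2 + 0.25·π_3 + 0.3·π_4
Solving with the normalization constraint gives π = (0.2792, 0.1953, 0.2631, 0.2624).
So the stationary probability of Overloaded is 0.1953.

0.1953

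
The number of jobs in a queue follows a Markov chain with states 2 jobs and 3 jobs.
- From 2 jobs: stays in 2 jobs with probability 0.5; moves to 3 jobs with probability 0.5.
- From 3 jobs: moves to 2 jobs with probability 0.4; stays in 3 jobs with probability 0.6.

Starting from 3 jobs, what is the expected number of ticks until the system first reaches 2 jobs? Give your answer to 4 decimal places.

2.5000

Let t(s) be the expected number of ticks to first reach 2 jobs from state s, with t(2 jobs) = 0. Conditioning on the first tick:
t(3 jobs) = 1 + 0.6·t(3 jobs)
Solving: t(3 jobs) = 2.5000.
Expected ticks from 3 jobs to 2 jobs: 2.5000.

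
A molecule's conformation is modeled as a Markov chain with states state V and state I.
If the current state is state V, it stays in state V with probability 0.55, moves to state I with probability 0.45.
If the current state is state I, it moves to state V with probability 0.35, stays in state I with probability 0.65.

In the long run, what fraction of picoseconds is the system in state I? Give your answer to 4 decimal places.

Let the stationary distribution be π with π = πP and π_1 + π_2 = 1.
π_1 = 0.55·π_1 + 0.35·π_2
Solving with the normalization constraint gives π = (0.4375, 0.5625).
So the stationary probability of state I is 0.5625.

0.5625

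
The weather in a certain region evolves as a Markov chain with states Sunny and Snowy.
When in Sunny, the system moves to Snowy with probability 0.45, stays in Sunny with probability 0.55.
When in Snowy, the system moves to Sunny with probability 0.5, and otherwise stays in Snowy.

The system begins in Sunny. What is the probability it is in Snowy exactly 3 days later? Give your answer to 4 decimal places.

0.4736

Propagate the distribution vector 3 days from Sunny.
After 0 days: (1.0000, 0.0000)
After 1 day: (0.5500, 0.4500)
After 2 days: (0.5275, 0.4725)
After 3 days: (0.5264, 0.4736)
P(in Snowy after 3 days) = 0.4736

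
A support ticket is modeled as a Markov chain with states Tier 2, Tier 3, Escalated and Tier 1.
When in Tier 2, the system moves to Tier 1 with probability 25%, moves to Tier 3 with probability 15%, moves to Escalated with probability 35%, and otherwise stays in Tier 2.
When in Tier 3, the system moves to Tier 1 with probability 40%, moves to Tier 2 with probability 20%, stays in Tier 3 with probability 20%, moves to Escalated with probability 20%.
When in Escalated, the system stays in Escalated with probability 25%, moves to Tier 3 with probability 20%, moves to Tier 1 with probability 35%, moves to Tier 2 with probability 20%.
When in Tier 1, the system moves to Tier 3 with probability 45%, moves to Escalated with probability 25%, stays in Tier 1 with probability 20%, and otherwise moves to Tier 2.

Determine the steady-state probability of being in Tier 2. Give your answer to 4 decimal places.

Let the stationary distribution be π with π = πP and π_1 + π_2 + π_3 + π_4 = 1.
π_1 = 0.25·π_1 + 0.2·π_2 + 0.2·π_3 + 0.1·π_4
π_2 = 0.15·π_1 + 0.2·π_2 + 0.2·π_3 + 0.45·π_4
π_3 = 0.35·π_1 + 0.2·π_2 + 0.25·π_3 + 0.25·π_4
Solving with the normalization constraint gives π = (0.1789, 0.2661, 0.2546, 0.3004).
So the stationary probability of Tier 2 is 0.1789.

0.1789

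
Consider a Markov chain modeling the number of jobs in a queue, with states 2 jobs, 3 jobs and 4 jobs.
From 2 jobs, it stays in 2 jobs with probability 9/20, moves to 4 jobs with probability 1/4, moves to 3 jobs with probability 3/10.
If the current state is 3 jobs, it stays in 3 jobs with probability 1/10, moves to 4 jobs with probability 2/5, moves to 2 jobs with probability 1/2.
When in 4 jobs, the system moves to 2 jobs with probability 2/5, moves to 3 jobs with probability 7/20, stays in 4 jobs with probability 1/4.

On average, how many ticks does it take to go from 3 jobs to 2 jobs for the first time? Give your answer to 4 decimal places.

2.1495

Let t(s) be the expected number of ticks to first reach 2 jobs from state s, with t(2 jobs) = 0. Conditioning on the first tick:
t(3 jobs) = 1 + 0.1·t(3 jobs) + 0.4·t(4 jobs)
t(4 jobs) = 1 + 0.35·t(3 jobs) + 0.25·t(4 jobs)
Solving: t(3 jobs) = 2.1495, t(4 jobs) = 2.3364.
Expected ticks from 3 jobs to 2 jobs: 2.1495.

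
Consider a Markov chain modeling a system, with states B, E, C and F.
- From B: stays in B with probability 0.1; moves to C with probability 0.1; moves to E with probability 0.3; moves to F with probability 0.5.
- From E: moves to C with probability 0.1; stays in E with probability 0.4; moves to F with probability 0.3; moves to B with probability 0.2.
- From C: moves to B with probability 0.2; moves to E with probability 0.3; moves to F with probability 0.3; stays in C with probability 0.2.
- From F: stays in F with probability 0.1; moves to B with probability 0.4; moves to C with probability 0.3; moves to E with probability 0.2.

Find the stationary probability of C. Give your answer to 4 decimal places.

Let the stationary distribution be π with π = πP and π_1 + π_2 + π_3 + π_4 = 1.
π_1 = 0.1·π_1 + 0.2·π_2 + 0.2·π_3 + 0.4·π_4
π_2 = 0.3·π_1 + 0.4·π_2 + 0.3·π_3 + 0.2·π_4
π_3 = 0.1·π_1 + 0.1·π_2 + 0.2·π_3 + 0.3·π_4
Solving with the normalization constraint gives π = (0.2344, 0.3012, 0.1753, 0.2891).
So the stationary probability of C is 0.1753.

0.1753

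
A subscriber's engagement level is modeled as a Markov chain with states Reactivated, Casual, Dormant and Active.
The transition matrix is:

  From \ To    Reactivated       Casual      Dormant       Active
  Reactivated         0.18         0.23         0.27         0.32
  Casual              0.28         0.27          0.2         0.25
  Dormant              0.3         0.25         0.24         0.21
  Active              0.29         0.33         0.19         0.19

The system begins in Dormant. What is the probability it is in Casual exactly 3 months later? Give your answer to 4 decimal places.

Propagate the distribution vector 3 months from Dormant.
After 0 months: (0.0000, 0.0000, 1.0000, 0.0000)
After 1 month: (0.3000, 0.2500, 0.2400, 0.2100)
After 2 months: (0.2569, 0.2658, 0.2285, 0.2488)
After 3 months: (0.2614, 0.2701, 0.2246, 0.2439)
P(in Casual after 3 months) = 0.2701

0.2701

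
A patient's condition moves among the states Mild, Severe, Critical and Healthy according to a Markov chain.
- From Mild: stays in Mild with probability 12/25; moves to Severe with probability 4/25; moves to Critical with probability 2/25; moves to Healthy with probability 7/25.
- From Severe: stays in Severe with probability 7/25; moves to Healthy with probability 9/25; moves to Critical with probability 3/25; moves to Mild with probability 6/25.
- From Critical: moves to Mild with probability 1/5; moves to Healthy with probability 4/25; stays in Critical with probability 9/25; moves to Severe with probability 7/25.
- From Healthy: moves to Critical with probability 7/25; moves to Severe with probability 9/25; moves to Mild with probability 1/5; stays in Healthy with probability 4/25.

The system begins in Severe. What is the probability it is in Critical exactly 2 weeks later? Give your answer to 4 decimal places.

Propagate the distribution vector 2 weeks from Severe.
After 0 weeks: (0.0000, 1.0000, 0.0000, 0.0000)
After 1 week: (0.2400, 0.2800, 0.1200, 0.3600)
After 2 weeks: (0.2784, 0.2800, 0.1968, 0.2448)
P(in Critical after 2 weeks) = 0.1968

0.1968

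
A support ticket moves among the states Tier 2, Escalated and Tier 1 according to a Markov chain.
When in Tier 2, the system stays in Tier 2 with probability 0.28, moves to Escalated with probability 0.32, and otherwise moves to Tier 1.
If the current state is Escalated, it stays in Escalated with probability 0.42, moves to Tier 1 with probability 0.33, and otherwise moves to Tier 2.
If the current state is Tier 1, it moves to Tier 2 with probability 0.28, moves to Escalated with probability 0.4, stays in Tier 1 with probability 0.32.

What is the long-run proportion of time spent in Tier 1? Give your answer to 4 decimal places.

Let the stationary distribution be π with π = πP and π_1 + π_2 + π_3 = 1.
π_1 = 0.28·π_1 + 0.25·π_2 + 0.28·π_3
π_2 = 0.32·π_1 + 0.42·π_2 + 0.4·π_3
Solving with the normalization constraint gives π = (0.2684, 0.3863, 0.3453).
So the stationary probability of Tier 1 is 0.3453.

0.3453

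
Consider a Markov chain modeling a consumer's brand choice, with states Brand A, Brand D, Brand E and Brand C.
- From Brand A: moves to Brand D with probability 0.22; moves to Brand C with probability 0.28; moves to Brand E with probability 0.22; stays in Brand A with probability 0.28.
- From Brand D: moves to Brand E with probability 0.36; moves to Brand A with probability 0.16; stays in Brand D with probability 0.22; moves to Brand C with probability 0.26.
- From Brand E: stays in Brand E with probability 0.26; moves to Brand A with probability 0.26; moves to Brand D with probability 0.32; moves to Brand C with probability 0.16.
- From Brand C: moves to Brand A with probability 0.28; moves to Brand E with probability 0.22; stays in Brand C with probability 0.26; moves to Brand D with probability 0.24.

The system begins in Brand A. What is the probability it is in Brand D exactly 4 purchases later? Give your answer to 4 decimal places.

0.2513

Propagate the distribution vector 4 purchases from Brand A.
After 0 purchases: (1.0000, 0.0000, 0.0000, 0.0000)
After 1 purchase: (0.2800, 0.2200, 0.2200, 0.2800)
After 2 purchases: (0.2492, 0.2476, 0.2596, 0.2436)
After 3 purchases: (0.2451, 0.2508, 0.2650, 0.2390)
After 4 purchases: (0.2446, 0.2513, 0.2657, 0.2384)
P(in Brand D after 4 purchases) = 0.2513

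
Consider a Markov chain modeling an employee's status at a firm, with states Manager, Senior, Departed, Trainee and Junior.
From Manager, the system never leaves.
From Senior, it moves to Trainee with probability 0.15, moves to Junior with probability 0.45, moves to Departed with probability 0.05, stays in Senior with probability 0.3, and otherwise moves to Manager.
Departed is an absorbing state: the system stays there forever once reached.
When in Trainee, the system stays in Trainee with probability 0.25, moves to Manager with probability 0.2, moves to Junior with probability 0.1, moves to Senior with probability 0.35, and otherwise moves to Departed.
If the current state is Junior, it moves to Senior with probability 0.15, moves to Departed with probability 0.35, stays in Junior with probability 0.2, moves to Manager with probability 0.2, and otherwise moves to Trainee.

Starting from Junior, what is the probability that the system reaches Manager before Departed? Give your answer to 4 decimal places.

0.3981

Let h(s) be the probability of absorption at Manager starting from transient state s. Then h(Manager) = 1 and h(Departed) = 0. By first-step analysis:
h(Senior) = 0.05·1 + 0.3·h(Senior) + 0.05·0 + 0.15·h(Trainee) + 0.45·h(Junior)
h(Trainee) = 0.2·1 + 0.35·h(Senior) + 0.1·0 + 0.25·h(Trainee) + 0.1·h(Junior)
h(Junior) = 0.2·1 + 0.15·h(Senior) + 0.35·0 + 0.1·h(Trainee) + 0.2·h(Junior)
Solving: h(Senior) = 0.4399, h(Trainee) = 0.5250, h(Junior) = 0.3981.
Starting from Junior, the probability is 0.3981.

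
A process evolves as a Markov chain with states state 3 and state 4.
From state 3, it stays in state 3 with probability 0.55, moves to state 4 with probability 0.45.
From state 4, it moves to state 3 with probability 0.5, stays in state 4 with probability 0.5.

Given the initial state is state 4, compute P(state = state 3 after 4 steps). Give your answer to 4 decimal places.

0.5263

Propagate the distribution vector 4 steps from state 4.
After 0 steps: (0.0000, 1.0000)
After 1 step: (0.5000, 0.5000)
After 2 steps: (0.5250, 0.4750)
After 3 steps: (0.5263, 0.4738)
After 4 steps: (0.5263, 0.4737)
P(in state 3 after 4 steps) = 0.5263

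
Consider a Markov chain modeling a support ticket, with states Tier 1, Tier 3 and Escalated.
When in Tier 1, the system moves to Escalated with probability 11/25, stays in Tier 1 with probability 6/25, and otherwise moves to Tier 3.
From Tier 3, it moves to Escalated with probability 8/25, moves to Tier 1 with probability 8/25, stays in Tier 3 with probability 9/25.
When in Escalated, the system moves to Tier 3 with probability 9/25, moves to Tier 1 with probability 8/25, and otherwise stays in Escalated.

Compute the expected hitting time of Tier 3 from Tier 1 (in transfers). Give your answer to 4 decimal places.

Let t(s) be the expected number of transfers to first reach Tier 3 from state s, with t(Tier 3) = 0. Conditioning on the first transfer:
t(Tier 1) = 1 + 0.24·t(Tier 1) + 0.44·t(Escalated)
t(Escalated) = 1 + 0.32·t(Tier 1) + 0.32·t(Escalated)
Solving: t(Tier 1) = 2.9787, t(Escalated) = 2.8723.
Expected transfers from Tier 1 to Tier 3: 2.9787.

2.9787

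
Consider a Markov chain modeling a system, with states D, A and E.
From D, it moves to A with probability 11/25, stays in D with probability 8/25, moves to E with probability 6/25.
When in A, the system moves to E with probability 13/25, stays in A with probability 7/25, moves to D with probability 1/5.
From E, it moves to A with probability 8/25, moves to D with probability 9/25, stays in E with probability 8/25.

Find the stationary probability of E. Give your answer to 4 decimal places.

0.3648

Let the stationary distribution be π with π = πP and π_1 + π_2 + π_3 = 1.
π_1 = 0.32·π_1 + 0.2·π_2 + 0.36·π_3
π_2 = 0.44·π_1 + 0.28·π_2 + 0.32·π_3
Solving with the normalization constraint gives π = (0.2936, 0.3416, 0.3648).
So the stationary probability of E is 0.3648.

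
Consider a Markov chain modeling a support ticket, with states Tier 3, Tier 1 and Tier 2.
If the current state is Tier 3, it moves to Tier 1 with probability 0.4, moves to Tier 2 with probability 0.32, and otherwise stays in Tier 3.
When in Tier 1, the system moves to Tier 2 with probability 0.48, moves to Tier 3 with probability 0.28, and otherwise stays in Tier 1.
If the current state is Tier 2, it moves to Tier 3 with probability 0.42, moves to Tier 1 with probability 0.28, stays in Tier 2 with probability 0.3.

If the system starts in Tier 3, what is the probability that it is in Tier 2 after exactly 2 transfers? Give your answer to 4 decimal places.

Sum over the intermediate state after 1 transfer:
P = P(Tier 3→Tier 3)·P(Tier 3→Tier 2) + P(Tier 3→Tier 1)·P(Tier 1→Tier 2) + P(Tier 3→Tier 2)·P(Tier 2→Tier 2)
  = 0.28×0.32 + 0.4×0.48 + 0.32×0.3
  = 0.0896 + 0.1920 + 0.0960 = 0.3776

0.3776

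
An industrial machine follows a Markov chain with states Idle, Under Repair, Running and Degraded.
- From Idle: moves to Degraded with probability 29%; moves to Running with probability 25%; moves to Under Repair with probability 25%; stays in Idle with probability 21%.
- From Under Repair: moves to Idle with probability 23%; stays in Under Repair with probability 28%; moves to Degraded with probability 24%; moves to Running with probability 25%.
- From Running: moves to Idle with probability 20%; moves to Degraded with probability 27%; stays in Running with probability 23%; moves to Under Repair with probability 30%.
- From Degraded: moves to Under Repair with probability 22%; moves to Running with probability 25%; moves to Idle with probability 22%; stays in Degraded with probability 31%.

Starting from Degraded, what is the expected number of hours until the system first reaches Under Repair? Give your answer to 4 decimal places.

4.0651

Let t(s) be the expected number of hours to first reach Under Repair from state s, with t(Under Repair) = 0. Conditioning on the first hour:
t(Idle) = 1 + 0.21·t(Idle) + 0.25·t(Running) + 0.29·t(Degraded)
t(Running) = 1 + 0.2·t(Idle) + 0.23·t(Running) + 0.27·t(Degraded)
t(Degraded) = 1 + 0.22·t(Idle) + 0.25·t(Running) + 0.31·t(Degraded)
Solving: t(Idle) = 3.9443, t(Running) = 3.7486, t(Degraded) = 4.0651.
Expected hours from Degraded to Under Repair: 4.0651.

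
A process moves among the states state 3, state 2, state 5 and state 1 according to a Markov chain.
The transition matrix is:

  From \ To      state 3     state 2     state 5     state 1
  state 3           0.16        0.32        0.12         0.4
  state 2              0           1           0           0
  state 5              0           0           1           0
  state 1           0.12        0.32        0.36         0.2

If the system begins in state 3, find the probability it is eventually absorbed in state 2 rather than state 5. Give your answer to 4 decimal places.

0.6154

Let h(s) be the probability of absorption at state 2 starting from transient state s. Then h(state 2) = 1 and h(state 5) = 0. By first-step analysis:
h(state 3) = 0.16·h(state 3) + 0.32·1 + 0.12·0 + 0.4·h(state 1)
h(state 1) = 0.12·h(state 3) + 0.32·1 + 0.36·0 + 0.2·h(state 1)
Solving: h(state 3) = 0.6154, h(state 1) = 0.4923.
Starting from state 3, the probability is 0.6154.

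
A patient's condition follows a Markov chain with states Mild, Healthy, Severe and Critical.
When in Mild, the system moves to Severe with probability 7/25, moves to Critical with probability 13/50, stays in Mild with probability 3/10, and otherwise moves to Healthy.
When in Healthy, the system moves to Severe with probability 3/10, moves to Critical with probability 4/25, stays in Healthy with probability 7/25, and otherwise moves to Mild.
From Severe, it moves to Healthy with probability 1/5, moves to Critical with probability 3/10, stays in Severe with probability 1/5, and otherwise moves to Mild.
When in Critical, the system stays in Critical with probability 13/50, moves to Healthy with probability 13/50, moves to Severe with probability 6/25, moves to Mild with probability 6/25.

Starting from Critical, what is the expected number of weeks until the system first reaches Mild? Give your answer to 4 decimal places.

Let t(s) be the expected number of weeks to first reach Mild from state s, with t(Mild) = 0. Conditioning on the first week:
t(Healthy) = 1 + 0.28·t(Healthy) + 0.3·t(Severe) + 0.16·t(Critical)
t(Severe) = 1 + 0.2·t(Healthy) + 0.2·t(Severe) + 0.3·t(Critical)
t(Critical) = 1 + 0.26·t(Healthy) + 0.24·t(Severe) + 0.26·t(Critical)
Solving: t(Healthy) = 3.7585, t(Severe) = 3.6335, t(Critical) = 3.8503.
Expected weeks from Critical to Mild: 3.8503.

3.8503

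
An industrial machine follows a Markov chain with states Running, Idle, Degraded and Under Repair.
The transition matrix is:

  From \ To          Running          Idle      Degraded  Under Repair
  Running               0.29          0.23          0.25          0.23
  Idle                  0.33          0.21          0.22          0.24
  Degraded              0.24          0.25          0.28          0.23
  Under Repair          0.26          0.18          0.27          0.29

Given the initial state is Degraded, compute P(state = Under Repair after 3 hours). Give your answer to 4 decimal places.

0.2470

Propagate the distribution vector 3 hours from Degraded.
After 0 hours: (0.0000, 0.0000, 1.0000, 0.0000)
After 1 hour: (0.2400, 0.2500, 0.2800, 0.2300)
After 2 hours: (0.2791, 0.2191, 0.2555, 0.2463)
After 3 hours: (0.2786, 0.2184, 0.2560, 0.2470)
P(in Under Repair after 3 hours) = 0.2470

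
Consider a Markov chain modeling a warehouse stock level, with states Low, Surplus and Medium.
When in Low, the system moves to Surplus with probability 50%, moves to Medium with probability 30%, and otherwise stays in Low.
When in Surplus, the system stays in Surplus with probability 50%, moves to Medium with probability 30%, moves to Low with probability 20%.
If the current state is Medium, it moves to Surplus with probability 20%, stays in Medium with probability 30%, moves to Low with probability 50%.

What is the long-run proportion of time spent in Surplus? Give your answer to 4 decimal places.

0.4100

Let the stationary distribution be π with π = πP and π_1 + π_2 + π_3 = 1.
π_1 = 0.2·π_1 + 0.2·π_2 + 0.5·π_3
π_2 = 0.5·π_1 + 0.5·π_2 + 0.2·π_3
Solving with the normalization constraint gives π = (0.2900, 0.4100, 0.3000).
So the stationary probability of Surplus is 0.4100.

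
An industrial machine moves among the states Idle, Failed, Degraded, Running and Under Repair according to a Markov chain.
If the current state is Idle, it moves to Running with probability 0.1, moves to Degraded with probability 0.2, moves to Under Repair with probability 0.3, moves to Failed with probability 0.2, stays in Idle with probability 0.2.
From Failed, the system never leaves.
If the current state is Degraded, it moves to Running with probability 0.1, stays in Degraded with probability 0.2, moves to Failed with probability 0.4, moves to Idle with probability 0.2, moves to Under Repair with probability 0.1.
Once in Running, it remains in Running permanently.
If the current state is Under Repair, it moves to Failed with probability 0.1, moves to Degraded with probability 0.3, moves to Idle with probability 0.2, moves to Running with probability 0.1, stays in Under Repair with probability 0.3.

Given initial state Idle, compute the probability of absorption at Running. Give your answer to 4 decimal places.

Let h(s) be the probability of absorption at Running starting from transient state s. Then h(Running) = 1 and h(Failed) = 0. By first-step analysis:
h(Idle) = 0.2·h(Idle) + 0.2·0 + 0.2·h(Degraded) + 0.1·1 + 0.3·h(Under Repair)
h(Degraded) = 0.2·h(Idle) + 0.4·0 + 0.2·h(Degraded) + 0.1·1 + 0.1·h(Under Repair)
h(Under Repair) = 0.2·h(Idle) + 0.1·0 + 0.3·h(Degraded) + 0.1·1 + 0.3·h(Under Repair)
Solving: h(Idle) = 0.3129, h(Degraded) = 0.2454, h(Under Repair) = 0.3374.
Starting from Idle, the probability is 0.3129.

0.3129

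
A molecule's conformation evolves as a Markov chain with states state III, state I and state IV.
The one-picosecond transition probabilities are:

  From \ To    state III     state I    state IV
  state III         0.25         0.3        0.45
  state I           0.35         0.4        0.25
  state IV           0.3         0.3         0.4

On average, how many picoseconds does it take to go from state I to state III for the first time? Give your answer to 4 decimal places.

2.9825

Let t(s) be the expected number of picoseconds to first reach state III from state s, with t(state III) = 0. Conditioning on the first picosecond:
t(state I) = 1 + 0.4·t(state I) + 0.25·t(state IV)
t(state IV) = 1 + 0.3·t(state I) + 0.4·t(state IV)
Solving: t(state I) = 2.9825, t(state IV) = 3.1579.
Expected picoseconds from state I to state III: 2.9825.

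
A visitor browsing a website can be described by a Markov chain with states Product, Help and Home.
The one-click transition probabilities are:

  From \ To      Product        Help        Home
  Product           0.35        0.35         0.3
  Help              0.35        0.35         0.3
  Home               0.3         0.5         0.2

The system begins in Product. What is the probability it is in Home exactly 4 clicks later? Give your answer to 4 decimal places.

0.2727

Propagate the distribution vector 4 clicks from Product.
After 0 clicks: (1.0000, 0.0000, 0.0000)
After 1 click: (0.3500, 0.3500, 0.3000)
After 2 clicks: (0.3350, 0.3950, 0.2700)
After 3 clicks: (0.3365, 0.3905, 0.2730)
After 4 clicks: (0.3364, 0.3910, 0.2727)
P(in Home after 4 clicks) = 0.2727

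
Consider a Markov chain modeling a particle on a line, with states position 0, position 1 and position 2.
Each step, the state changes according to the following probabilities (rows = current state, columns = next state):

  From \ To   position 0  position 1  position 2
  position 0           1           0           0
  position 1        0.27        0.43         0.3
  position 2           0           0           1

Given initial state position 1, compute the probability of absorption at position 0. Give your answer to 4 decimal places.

Let h(s) be the probability of absorption at position 0 starting from transient state s. Then h(position 0) = 1 and h(position 2) = 0. By first-step analysis:
h(position 1) = 0.27·1 + 0.43·h(position 1) + 0.3·0
Solving: h(position 1) = 0.4737.
Starting from position 1, the probability is 0.4737.

0.4737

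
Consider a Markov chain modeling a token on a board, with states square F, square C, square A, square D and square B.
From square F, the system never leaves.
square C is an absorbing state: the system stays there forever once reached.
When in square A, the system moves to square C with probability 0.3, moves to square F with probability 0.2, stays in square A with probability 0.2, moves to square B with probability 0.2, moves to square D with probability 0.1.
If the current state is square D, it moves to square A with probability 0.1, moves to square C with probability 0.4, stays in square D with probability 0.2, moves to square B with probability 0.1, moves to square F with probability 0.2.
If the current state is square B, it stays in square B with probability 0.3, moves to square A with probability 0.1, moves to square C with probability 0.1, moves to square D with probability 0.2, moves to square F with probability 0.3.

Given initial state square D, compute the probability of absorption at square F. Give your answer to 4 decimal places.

0.3812

Let h(s) be the probability of absorption at square F starting from transient state s. Then h(square F) = 1 and h(square C) = 0. By first-step analysis:
h(square A) = 0.2·1 + 0.3·0 + 0.2·h(square A) + 0.1·h(square D) + 0.2·h(square B)
h(square D) = 0.2·1 + 0.4·0 + 0.1·h(square A) + 0.2·h(square D) + 0.1·h(square B)
h(square B) = 0.3·1 + 0.1·0 + 0.1·h(square A) + 0.2·h(square D) + 0.3·h(square B)
Solving: h(square A) = 0.4480, h(square D) = 0.3812, h(square B) = 0.6015.
Starting from square D, the probability is 0.3812.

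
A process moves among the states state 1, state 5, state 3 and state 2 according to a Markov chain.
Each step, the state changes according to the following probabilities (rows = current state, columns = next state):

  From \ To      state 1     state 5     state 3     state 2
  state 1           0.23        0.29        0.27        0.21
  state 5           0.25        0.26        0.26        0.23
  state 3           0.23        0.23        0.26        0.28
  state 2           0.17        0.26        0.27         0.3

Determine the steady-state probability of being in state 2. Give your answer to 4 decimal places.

0.2568

Let the stationary distribution be π with π = πP and π_1 + π_2 + π_3 + π_4 = 1.
π_1 = 0.23·π_1 + 0.25·π_2 + 0.23·π_3 + 0.17·π_4
π_2 = 0.29·π_1 + 0.26·π_2 + 0.23·π_3 + 0.26·π_4
π_3 = 0.27·π_1 + 0.26·π_2 + 0.26·π_3 + 0.27·π_4
Solving with the normalization constraint gives π = (0.2198, 0.2586, 0.2648, 0.2568).
So the stationary probability of state 2 is 0.2568.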